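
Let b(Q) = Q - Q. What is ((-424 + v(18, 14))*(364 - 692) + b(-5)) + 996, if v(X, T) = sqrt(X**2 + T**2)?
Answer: 140068 - 656*sqrt(130) ≈ 1.3259e+5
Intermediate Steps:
b(Q) = 0
v(X, T) = sqrt(T**2 + X**2)
((-424 + v(18, 14))*(364 - 692) + b(-5)) + 996 = ((-424 + sqrt(14**2 + 18**2))*(364 - 692) + 0) + 996 = ((-424 + sqrt(196 + 324))*(-328) + 0) + 996 = ((-424 + sqrt(520))*(-328) + 0) + 996 = ((-424 + 2*sqrt(130))*(-328) + 0) + 996 = ((139072 - 656*sqrt(130)) + 0) + 996 = (139072 - 656*sqrt(130)) + 996 = 140068 - 656*sqrt(130)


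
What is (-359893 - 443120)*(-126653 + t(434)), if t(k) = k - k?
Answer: 101704005489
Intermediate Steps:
t(k) = 0
(-359893 - 443120)*(-126653 + t(434)) = (-359893 - 443120)*(-126653 + 0) = -803013*(-126653) = 101704005489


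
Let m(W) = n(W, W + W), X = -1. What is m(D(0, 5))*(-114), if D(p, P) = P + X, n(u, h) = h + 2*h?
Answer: -2736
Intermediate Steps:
n(u, h) = 3*h
D(p, P) = -1 + P (D(p, P) = P - 1 = -1 + P)
m(W) = 6*W (m(W) = 3*(W + W) = 3*(2*W) = 6*W)
m(D(0, 5))*(-114) = (6*(-1 + 5))*(-114) = (6*4)*(-114) = 24*(-114) = -2736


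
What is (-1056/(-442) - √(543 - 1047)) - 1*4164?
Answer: -919716/221 - 6*I*√14 ≈ -4161.6 - 22.45*I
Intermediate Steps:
(-1056/(-442) - √(543 - 1047)) - 1*4164 = (-1056*(-1/442) - √(-504)) - 4164 = (528/221 - 6*I*√14) - 4164 = -919716/221 - 6*I*√14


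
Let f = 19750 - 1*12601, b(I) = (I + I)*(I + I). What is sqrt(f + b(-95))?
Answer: sqrt(43249) ≈ 207.96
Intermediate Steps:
b(I) = 4*I**2 (b(I) = (2*I)*(2*I) = 4*I**2)
f = 7149 (f = 19750 - 12601 = 7149)
sqrt(f + b(-95)) = sqrt(7149 + 4*(-95)**2) = sqrt(7149 + 4*9025) = sqrt(7149 + 36100) = sqrt(43249)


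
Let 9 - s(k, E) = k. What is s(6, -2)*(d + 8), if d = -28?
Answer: -60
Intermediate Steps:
s(k, E) = 9 - k
s(6, -2)*(d + 8) = (9 - 1*6)*(-28 + 8) = (9 - 6)*(-20) = 3*(-20) = -60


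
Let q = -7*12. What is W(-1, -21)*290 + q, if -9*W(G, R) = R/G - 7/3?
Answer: -18508/27 ≈ -685.48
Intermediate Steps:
W(G, R) = 7/27 - R/(9*G) (W(G, R) = -(R/G - 7/3)/9 = -(-7/3 + R/G)/9 = 7/27 - R/(9*G))
q = -84
W(-1, -21)*290 + q = (7/27 - 1/9*(-21)/(-1))*290 - 84 = (7/27 - 1/9*(-21)*(-1))*290 - 84 = (7/27 - 7/3)*290 - 84 = -56/27*290 - 84 = -16240/27 - 84 = -18508/27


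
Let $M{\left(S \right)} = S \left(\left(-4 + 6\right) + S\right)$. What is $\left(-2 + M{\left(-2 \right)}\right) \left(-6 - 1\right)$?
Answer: $14$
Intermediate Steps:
$M{\left(S \right)} = S \left(2 + S\right)$
$\left(-2 + M{\left(-2 \right)}\right) \left(-6 - 1\right) = \left(-2 - 2 \left(2 - 2\right)\right) \left(-6 - 1\right) = \left(-2 - 0\right) \left(-6 - 1\right) = \left(-2 + 0\right) \left(-7\right) = \left(-2\right) \left(-7\right) = 14$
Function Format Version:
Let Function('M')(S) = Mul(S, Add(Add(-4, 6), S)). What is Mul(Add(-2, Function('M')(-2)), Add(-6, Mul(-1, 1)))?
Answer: 14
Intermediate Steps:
Function('M')(S) = Mul(S, Add(2, S))
Mul(Add(-2, Function('M')(-2)), Add(-6, Mul(-1, 1))) = Mul(Add(-2, Mul(-2, Add(2, -2))), Add(-6, Mul(-1, 1))) = Mul(Add(-2, Mul(-2, 0)), Add(-6, -1)) = Mul(Add(-2, 0), -7) = Mul(-2, -7) = 14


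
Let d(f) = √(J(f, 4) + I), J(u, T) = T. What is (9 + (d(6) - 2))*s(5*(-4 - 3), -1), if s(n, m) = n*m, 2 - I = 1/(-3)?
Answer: 245 + 35*√57/3 ≈ 333.08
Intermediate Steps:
I = 7/3 (I = 2 - 1/(-3) = 2 - 1*(-⅓) = 2 + ⅓ = 7/3 ≈ 2.3333)
s(n, m) = m*n
d(f) = √57/3 (d(f) = √(4 + 7/3) = √(19/3) = √57/3)
(9 + (d(6) - 2))*s(5*(-4 - 3), -1) = (9 + (√57/3 - 2))*(-5*(-4 - 3)) = (9 + (-2 + √57/3))*(-5*(-7)) = (7 + √57/3)*(-1*(-35)) = (7 + √57/3)*35 = 245 + 35*√57/3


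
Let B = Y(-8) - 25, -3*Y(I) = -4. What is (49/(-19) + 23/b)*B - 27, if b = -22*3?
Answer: 159067/3762 ≈ 42.283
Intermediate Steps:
b = -66
Y(I) = 4/3 (Y(I) = -1/3*(-4) = 4/3)
B = -71/3 (B = 4/3 - 25 = -71/3 ≈ -23.667)
(49/(-19) + 23/b)*B - 27 = (49/(-19) + 23/(-66))*(-71/3) - 27 = (49*(-1/19) + 23*(-1/66))*(-71/3) - 27 = (-49/19 - 23/66)*(-71/3) - 27 = -3671/1254*(-71/3) - 27 = 260641/3762 - 27 = 159067/3762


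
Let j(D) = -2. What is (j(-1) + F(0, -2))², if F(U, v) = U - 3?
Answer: 25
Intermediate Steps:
F(U, v) = -3 + U
(j(-1) + F(0, -2))² = (-2 + (-3 + 0))² = (-2 - 3)² = (-5)² = 25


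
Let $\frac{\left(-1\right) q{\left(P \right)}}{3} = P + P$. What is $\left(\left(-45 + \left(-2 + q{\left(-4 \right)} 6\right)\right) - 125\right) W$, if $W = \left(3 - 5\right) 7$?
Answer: $392$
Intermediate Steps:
$q{\left(P \right)} = - 6 P$ ($q{\left(P \right)} = - 3 \left(P + P\right) = - 3 \cdot 2 P = - 6 P$)
$W = -14$ ($W = \left(-2\right) 7 = -14$)
$\left(\left(-45 + \left(-2 + q{\left(-4 \right)} 6\right)\right) - 125\right) W = \left(\left(-45 - \left(2 - \left(-6\right) \left(-4\right) 6\right)\right) - 125\right) \left(-14\right) = \left(\left(-45 + \left(-2 + 24 \cdot 6\right)\right) - 125\right) \left(-14\right) = \left(\left(-45 + \left(-2 + 144\right)\right) - 125\right) \left(-14\right) = \left(\left(-45 + 142\right) - 125\right) \left(-14\right) = \left(97 - 125\right) \left(-14\right) = \left(-28\right) \left(-14\right) = 392$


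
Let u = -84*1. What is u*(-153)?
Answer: 12852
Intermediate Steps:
u = -84
u*(-153) = -84*(-153) = 12852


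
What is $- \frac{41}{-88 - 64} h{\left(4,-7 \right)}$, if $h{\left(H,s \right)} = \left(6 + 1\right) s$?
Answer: $- \frac{2009}{152} \approx -13.217$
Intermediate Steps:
$h{\left(H,s \right)} = 7 s$
$- \frac{41}{-88 - 64} h{\left(4,-7 \right)} = - \frac{41}{-88 - 64} \cdot 7 \left(-7\right) = - \frac{41}{-152} \left(-49\right) = \left(-41\right) \left(- \frac{1}{152}\right) \left(-49\right) = \frac{41}{152} \left(-49\right) = - \frac{2009}{152}$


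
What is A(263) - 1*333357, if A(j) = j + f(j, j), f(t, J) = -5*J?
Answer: -334409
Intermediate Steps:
A(j) = -4*j (A(j) = j - 5*j = -4*j)
A(263) - 1*333357 = -4*263 - 1*333357 = -1052 - 333357 = -334409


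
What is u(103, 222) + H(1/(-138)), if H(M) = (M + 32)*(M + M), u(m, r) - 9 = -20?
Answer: -109157/9522 ≈ -11.464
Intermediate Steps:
u(m, r) = -11 (u(m, r) = 9 - 20 = -11)
H(M) = 2*M*(32 + M) (H(M) = (32 + M)*(2*M) = 2*M*(32 + M))
u(103, 222) + H(1/(-138)) = -11 + 2*(32 + 1/(-138))/(-138) = -11 + 2*(-1/138)*(32 - 1/138) = -11 + 2*(-1/138)*(4415/138) = -11 - 4415/9522 = -109157/9522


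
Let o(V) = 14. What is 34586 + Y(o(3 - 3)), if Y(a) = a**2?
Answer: 34782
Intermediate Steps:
34586 + Y(o(3 - 3)) = 34586 + 14**2 = 34586 + 196 = 34782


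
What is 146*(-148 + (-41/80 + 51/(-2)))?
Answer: -1016233/40 ≈ -25406.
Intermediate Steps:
146*(-148 + (-41/80 + 51/(-2))) = 146*(-148 + (-41*1/80 + 51*(-½))) = 146*(-148 + (-41/80 - 51/2)) = 146*(-148 - 2081/80) = 146*(-13921/80) = -1016233/40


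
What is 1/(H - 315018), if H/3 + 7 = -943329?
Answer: -1/3145026 ≈ -3.1796e-7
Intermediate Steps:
H = -2830008 (H = -21 + 3*(-943329) = -21 - 2829987 = -2830008)
1/(H - 315018) = 1/(-2830008 - 315018) = 1/(-3145026) = -1/3145026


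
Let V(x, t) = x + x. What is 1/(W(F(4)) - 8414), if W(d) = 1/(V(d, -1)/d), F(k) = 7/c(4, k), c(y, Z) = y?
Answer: -2/16827 ≈ -0.00011886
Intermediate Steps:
V(x, t) = 2*x
F(k) = 7/4
W(d) = ½ (W(d) = 1/((2*d)/d) = 1/2 = ½)
1/(W(F(4)) - 8414) = 1/(½ - 8414) = 1/(-16827/2) = -2/16827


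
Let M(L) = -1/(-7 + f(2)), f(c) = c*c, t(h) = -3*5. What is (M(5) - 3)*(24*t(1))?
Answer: 960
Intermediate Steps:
t(h) = -15
f(c) = c²
M(L) = ⅓ (M(L) = -1/(-7 + 2²) = -1/(-7 + 4) = -1/(-3) = -1*(-⅓) = ⅓)
(M(5) - 3)*(24*t(1)) = (⅓ - 3)*(24*(-15)) = -8/3*(-360) = 960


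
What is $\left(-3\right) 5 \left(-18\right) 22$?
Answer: $5940$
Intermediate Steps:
$\left(-3\right) 5 \left(-18\right) 22 = \left(-15\right) \left(-18\right) 22 = 270 \cdot 22 = 5940$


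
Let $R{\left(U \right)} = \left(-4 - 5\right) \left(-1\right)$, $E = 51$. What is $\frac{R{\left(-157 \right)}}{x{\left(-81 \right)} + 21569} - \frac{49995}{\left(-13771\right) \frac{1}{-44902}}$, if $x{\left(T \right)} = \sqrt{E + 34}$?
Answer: $- \frac{348121578398626983}{2135522566732} - \frac{3 \sqrt{85}}{155073892} \approx -1.6301 \cdot 10^{5}$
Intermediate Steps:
$R{\left(U \right)} = 9$ ($R{\left(U \right)} = \left(-9\right) \left(-1\right) = 9$)
$x{\left(T \right)} = \sqrt{85}$ ($x{\left(T \right)} = \sqrt{51 + 34} = \sqrt{85}$)
$\frac{R{\left(-157 \right)}}{x{\left(-81 \right)} + 21569} - \frac{49995}{\left(-13771\right) \frac{1}{-44902}} = \frac{9}{\sqrt{85} + 21569} - \frac{49995}{\left(-13771\right) \frac{1}{-44902}} = \frac{9}{21569 + \sqrt{85}} - \frac{49995}{\left(-13771\right) \left(- \frac{1}{44902}\right)} = \frac{9}{21569 + \sqrt{85}} - \frac{49995}{\frac{13771}{44902}} = \frac{9}{21569 + \sqrt{85}} - \frac{2244875490}{13771} = - \frac{2244875490}{13771} + \frac{9}{21569 + \sqrt{85}}$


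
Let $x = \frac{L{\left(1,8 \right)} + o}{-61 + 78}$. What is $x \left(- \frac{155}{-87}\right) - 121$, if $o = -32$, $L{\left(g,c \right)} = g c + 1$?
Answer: $- \frac{182524}{1479} \approx -123.41$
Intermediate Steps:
$L{\left(g,c \right)} = 1 + c g$ ($L{\left(g,c \right)} = c g + 1 = 1 + c g$)
$x = - \frac{23}{17}$ ($x = \frac{\left(1 + 8 \cdot 1\right) - 32}{-61 + 78} = \frac{\left(1 + 8\right) - 32}{17} = \left(9 - 32\right) \frac{1}{17} = \left(-23\right) \frac{1}{17} = - \frac{23}{17} \approx -1.3529$)
$x \left(- \frac{155}{-87}\right) - 121 = - \frac{23 \left(- \frac{155}{-87}\right)}{17} - 121 = - \frac{23 \left(\left(-155\right) \left(- \frac{1}{87}\right)\right)}{17} - 121 = \left(- \frac{23}{17}\right) \frac{155}{87} - 121 = - \frac{3565}{1479} - 121 = - \frac{182524}{1479}$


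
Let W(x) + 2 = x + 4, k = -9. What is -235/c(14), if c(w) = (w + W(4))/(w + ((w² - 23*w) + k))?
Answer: 5687/4 ≈ 1421.8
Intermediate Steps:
W(x) = 2 + x (W(x) = -2 + (x + 4) = -2 + (4 + x) = 2 + x)
c(w) = (6 + w)/(-9 + w² - 22*w) (c(w) = (w + (2 + 4))/(w + ((w² - 23*w) - 9)) = (w + 6)/(w + (-9 + w² - 23*w)) = (6 + w)/(-9 + w² - 22*w))
-235/c(14) = -235*(-9 + 14² - 22*14)/(6 + 14) = -235/(20/(-9 + 196 - 308)) = -235/(20/(-121)) = -235/((-1/121*20)) = -235/(-20/121) = -235*(-121/20) = 5687/4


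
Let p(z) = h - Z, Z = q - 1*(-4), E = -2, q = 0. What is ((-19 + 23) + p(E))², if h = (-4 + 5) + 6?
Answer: 49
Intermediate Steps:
h = 7 (h = 1 + 6 = 7)
Z = 4 (Z = 0 - 1*(-4) = 0 + 4 = 4)
p(z) = 3 (p(z) = 7 - 1*4 = 7 - 4 = 3)
((-19 + 23) + p(E))² = ((-19 + 23) + 3)² = (4 + 3)² = 7² = 49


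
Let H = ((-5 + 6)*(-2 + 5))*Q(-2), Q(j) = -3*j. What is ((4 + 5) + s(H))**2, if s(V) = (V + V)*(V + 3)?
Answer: 585225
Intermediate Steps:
H = 18 (H = ((-5 + 6)*(-2 + 5))*(-3*(-2)) = (1*3)*6 = 3*6 = 18)
s(V) = 2*V*(3 + V) (s(V) = (2*V)*(3 + V) = 2*V*(3 + V))
((4 + 5) + s(H))**2 = ((4 + 5) + 2*18*(3 + 18))**2 = (9 + 2*18*21)**2 = (9 + 756)**2 = 765**2 = 585225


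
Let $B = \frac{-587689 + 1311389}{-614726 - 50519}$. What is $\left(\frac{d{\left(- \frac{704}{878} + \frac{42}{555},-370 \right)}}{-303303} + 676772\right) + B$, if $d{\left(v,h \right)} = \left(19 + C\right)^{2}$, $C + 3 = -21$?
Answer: $\frac{557357596762111}{823554303} \approx 6.7677 \cdot 10^{5}$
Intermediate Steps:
$C = -24$ ($C = -3 - 21 = -24$)
$d{\left(v,h \right)} = 25$ ($d{\left(v,h \right)} = \left(19 - 24\right)^{2} = \left(-5\right)^{2} = 25$)
$B = - \frac{144740}{133049}$ ($B = \frac{723700}{-665245} = 723700 \left(- \frac{1}{665245}\right) = - \frac{144740}{133049} \approx -1.0879$)
$\left(\frac{d{\left(- \frac{704}{878} + \frac{42}{555},-370 \right)}}{-303303} + 676772\right) + B = \left(\frac{25}{-303303} + 676772\right) - \frac{144740}{133049} = \left(25 \left(- \frac{1}{303303}\right) + 676772\right) - \frac{144740}{133049} = \left(- \frac{25}{303303} + 676772\right) - \frac{144740}{133049} = \frac{205266977891}{303303} - \frac{144740}{133049} = \frac{557357596762111}{823554303}$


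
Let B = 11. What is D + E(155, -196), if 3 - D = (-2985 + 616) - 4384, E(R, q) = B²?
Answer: 6877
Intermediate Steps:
E(R, q) = 121 (E(R, q) = 11² = 121)
D = 6756 (D = 3 - ((-2985 + 616) - 4384) = 3 - (-2369 - 4384) = 3 - 1*(-6753) = 3 + 6753 = 6756)
D + E(155, -196) = 6756 + 121 = 6877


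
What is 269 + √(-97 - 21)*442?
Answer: 269 + 442*I*√118 ≈ 269.0 + 4801.4*I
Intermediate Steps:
269 + √(-97 - 21)*442 = 269 + √(-118)*442 = 269 + (I*√118)*442 = 269 + 442*I*√118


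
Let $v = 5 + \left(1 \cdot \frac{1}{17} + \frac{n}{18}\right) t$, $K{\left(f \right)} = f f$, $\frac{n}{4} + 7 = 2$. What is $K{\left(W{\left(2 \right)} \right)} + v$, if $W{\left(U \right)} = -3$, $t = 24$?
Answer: $- \frac{574}{51} \approx -11.255$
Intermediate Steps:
$n = -20$ ($n = -28 + 4 \cdot 2 = -28 + 8 = -20$)
$K{\left(f \right)} = f^{2}$
$v = - \frac{1033}{51}$ ($v = 5 + \left(1 \cdot \frac{1}{17} - \frac{20}{18}\right) 24 = 5 + \left(1 \cdot \frac{1}{17} - \frac{10}{9}\right) 24 = 5 + \left(\frac{1}{17} - \frac{10}{9}\right) 24 = 5 - \frac{1288}{51} = - \frac{1033}{51} \approx -20.255$)
$K{\left(W{\left(2 \right)} \right)} + v = \left(-3\right)^{2} - \frac{1033}{51} = 9 - \frac{1033}{51} = - \frac{574}{51}$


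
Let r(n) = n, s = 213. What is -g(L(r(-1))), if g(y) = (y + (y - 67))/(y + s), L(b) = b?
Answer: 69/212 ≈ 0.32547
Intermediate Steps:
g(y) = (-67 + 2*y)/(213 + y) (g(y) = (y + (y - 67))/(y + 213) = (y + (-67 + y))/(213 + y) = (-67 + 2*y)/(213 + y))
-g(L(r(-1))) = -(-67 + 2*(-1))/(213 - 1) = -(-67 - 2)/212 = -(-69)/212 = -1*(-69/212) = 69/212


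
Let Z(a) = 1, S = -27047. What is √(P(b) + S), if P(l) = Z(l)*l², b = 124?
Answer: I*√11671 ≈ 108.03*I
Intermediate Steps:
P(l) = l² (P(l) = 1*l² = l²)
√(P(b) + S) = √(124² - 27047) = √(15376 - 27047) = √(-11671) = I*√11671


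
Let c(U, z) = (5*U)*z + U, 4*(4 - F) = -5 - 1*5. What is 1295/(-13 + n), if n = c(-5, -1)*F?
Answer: 1295/117 ≈ 11.068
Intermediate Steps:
F = 13/2 (F = 4 - (-5 - 1*5)/4 = 4 - (-5 - 5)/4 = 4 - 1/4*(-10) = 4 + 5/2 = 13/2 ≈ 6.5000)
c(U, z) = U + 5*U*z (c(U, z) = 5*U*z + U = U + 5*U*z)
n = 130 (n = -5*(1 + 5*(-1))*(13/2) = -5*(1 - 5)*(13/2) = -5*(-4)*(13/2) = 20*(13/2) = 130)
1295/(-13 + n) = 1295/(-13 + 130) = 1295/117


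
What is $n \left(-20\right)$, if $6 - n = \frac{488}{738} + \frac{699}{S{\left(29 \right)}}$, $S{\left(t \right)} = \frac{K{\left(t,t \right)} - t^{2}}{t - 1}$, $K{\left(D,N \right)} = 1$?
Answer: $- \frac{211354}{369} \approx -572.78$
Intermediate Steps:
$S{\left(t \right)} = \frac{1 - t^{2}}{-1 + t}$ ($S{\left(t \right)} = \frac{1 - t^{2}}{t - 1} = \frac{1 - t^{2}}{-1 + t}$)
$n = \frac{105677}{3690}$ ($n = 6 - \left(\frac{488}{738} + \frac{699}{-1 - 29}\right) = 6 - \left(488 \cdot \frac{1}{738} + \frac{699}{-1 - 29}\right) = 6 - \left(\frac{244}{369} + \frac{699}{-30}\right) = 6 - \left(\frac{244}{369} + 699 \left(- \frac{1}{30}\right)\right) = 6 - \left(\frac{244}{369} - \frac{233}{10}\right) = 6 - - \frac{83537}{3690} = 6 + \frac{83537}{3690} = \frac{105677}{3690} \approx 28.639$)
$n \left(-20\right) = \frac{105677}{3690} \left(-20\right) = - \frac{211354}{369}$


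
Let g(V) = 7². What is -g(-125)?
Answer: -49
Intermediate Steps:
g(V) = 49
-g(-125) = -1*49 = -49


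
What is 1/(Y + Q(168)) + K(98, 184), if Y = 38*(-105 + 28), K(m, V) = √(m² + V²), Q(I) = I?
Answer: -1/2758 + 2*√10865 ≈ 208.47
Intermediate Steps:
K(m, V) = √(V² + m²)
Y = -2926 (Y = 38*(-77) = -2926)
1/(Y + Q(168)) + K(98, 184) = 1/(-2926 + 168) + √(184² + 98²) = 1/(-2758) + √(33856 + 9604) = -1/2758 + √43460 = -1/2758 + 2*√10865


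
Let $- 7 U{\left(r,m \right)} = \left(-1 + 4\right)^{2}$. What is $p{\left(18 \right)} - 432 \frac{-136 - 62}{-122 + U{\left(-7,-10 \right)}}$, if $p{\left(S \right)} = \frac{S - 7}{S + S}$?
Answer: $- \frac{21545579}{31068} \approx -693.5$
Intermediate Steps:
$p{\left(S \right)} = \frac{-7 + S}{2 S}$
$U{\left(r,m \right)} = - \frac{9}{7}$ ($U{\left(r,m \right)} = - \frac{\left(-1 + 4\right)^{2}}{7} = - \frac{3^{2}}{7} = \left(- \frac{1}{7}\right) 9 = - \frac{9}{7}$)
$p{\left(18 \right)} - 432 \frac{-136 - 62}{-122 + U{\left(-7,-10 \right)}} = \frac{-7 + 18}{2 \cdot 18} - 432 \frac{-136 - 62}{-122 - \frac{9}{7}} = \frac{1}{2} \cdot \frac{1}{18} \cdot 11 - 432 \left(- \frac{198}{- \frac{863}{7}}\right) = \frac{11}{36} - 432 \left(\left(-198\right) \left(- \frac{7}{863}\right)\right) = \frac{11}{36} - \frac{598752}{863} = - \frac{21545579}{31068}$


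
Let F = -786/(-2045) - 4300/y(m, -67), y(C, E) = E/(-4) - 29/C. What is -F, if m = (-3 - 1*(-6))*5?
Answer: 526911246/1818005 ≈ 289.83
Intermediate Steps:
m = 15 (m = (-3 + 6)*5 = 3*5 = 15)
y(C, E) = -29/C - E/4 (y(C, E) = E*(-¼) - 29/C = -E/4 - 29/C = -29/C - E/4)
F = -526911246/1818005 (F = -786/(-2045) - 4300/(-29/15 - ¼*(-67)) = -786*(-1/2045) - 4300/(-29*1/15 + 67/4) = 786/2045 - 4300/(-29/15 + 67/4) = 786/2045 - 4300/889/60 = 786/2045 - 4300*60/889 = 786/2045 - 258000/889 = -526911246/1818005 ≈ -289.83)
-F = -1*(-526911246/1818005) = 526911246/1818005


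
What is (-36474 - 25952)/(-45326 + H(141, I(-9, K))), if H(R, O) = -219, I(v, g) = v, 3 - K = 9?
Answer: 62426/45545 ≈ 1.3706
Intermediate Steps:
K = -6 (K = 3 - 1*9 = 3 - 9 = -6)
(-36474 - 25952)/(-45326 + H(141, I(-9, K))) = (-36474 - 25952)/(-45326 - 219) = -62426/(-45545) = -62426*(-1/45545) = 62426/45545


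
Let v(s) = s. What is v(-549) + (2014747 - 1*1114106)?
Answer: 900092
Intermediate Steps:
v(-549) + (2014747 - 1*1114106) = -549 + (2014747 - 1*1114106) = -549 + (2014747 - 1114106) = -549 + 900641 = 900092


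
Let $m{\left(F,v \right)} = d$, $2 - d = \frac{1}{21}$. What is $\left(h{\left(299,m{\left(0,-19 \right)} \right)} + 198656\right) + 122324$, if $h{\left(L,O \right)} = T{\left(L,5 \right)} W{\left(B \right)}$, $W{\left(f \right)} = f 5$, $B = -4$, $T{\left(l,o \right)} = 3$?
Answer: $320920$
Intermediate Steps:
$W{\left(f \right)} = 5 f$
$d = \frac{41}{21}$ ($d = 2 - \frac{1}{21} = \frac{41}{21} \approx 1.9524$)
$m{\left(F,v \right)} = \frac{41}{21}$
$h{\left(L,O \right)} = -60$ ($h{\left(L,O \right)} = 3 \cdot 5 \left(-4\right) = 3 \left(-20\right) = -60$)
$\left(h{\left(299,m{\left(0,-19 \right)} \right)} + 198656\right) + 122324 = \left(-60 + 198656\right) + 122324 = 198596 + 122324 = 320920$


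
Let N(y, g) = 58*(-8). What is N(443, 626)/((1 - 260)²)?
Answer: -464/67081 ≈ -0.0069170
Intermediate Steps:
N(y, g) = -464
N(443, 626)/((1 - 260)²) = -464/(1 - 260)² = -464/((-259)²) = -464/67081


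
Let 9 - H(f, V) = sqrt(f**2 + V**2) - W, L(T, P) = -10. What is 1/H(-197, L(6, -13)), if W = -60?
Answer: 51/36308 - sqrt(38909)/36308 ≈ -0.0040281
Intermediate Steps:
H(f, V) = -51 - sqrt(V**2 + f**2) (H(f, V) = 9 - (sqrt(f**2 + V**2) - 1*(-60)) = 9 - (sqrt(V**2 + f**2) + 60) = 9 - (60 + sqrt(V**2 + f**2)) = 9 + (-60 - sqrt(V**2 + f**2)) = -51 - sqrt(V**2 + f**2))
1/H(-197, L(6, -13)) = 1/(-51 - sqrt((-10)**2 + (-197)**2)) = 1/(-51 - sqrt(100 + 38809)) = 1/(-51 - sqrt(38909))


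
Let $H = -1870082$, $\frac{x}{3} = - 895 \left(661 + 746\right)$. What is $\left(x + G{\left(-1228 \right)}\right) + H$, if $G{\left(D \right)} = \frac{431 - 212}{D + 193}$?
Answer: $- \frac{1948517638}{345} \approx -5.6479 \cdot 10^{6}$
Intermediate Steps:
$G{\left(D \right)} = \frac{219}{193 + D}$
$x = -3777795$ ($x = 3 \left(- 895 \left(661 + 746\right)\right) = 3 \left(\left(-895\right) 1407\right) = 3 \left(-1259265\right) = -3777795$)
$\left(x + G{\left(-1228 \right)}\right) + H = \left(-3777795 + \frac{219}{193 - 1228}\right) - 1870082 = \left(-3777795 + \frac{219}{-1035}\right) - 1870082 = \left(-3777795 + 219 \left(- \frac{1}{1035}\right)\right) - 1870082 = \left(-3777795 - \frac{73}{345}\right) - 1870082 = - \frac{1303339348}{345} - 1870082 = - \frac{1948517638}{345}$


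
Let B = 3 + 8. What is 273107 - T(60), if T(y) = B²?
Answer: 272986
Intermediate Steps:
B = 11
T(y) = 121 (T(y) = 11² = 121)
273107 - T(60) = 273107 - 1*121 = 273107 - 121 = 272986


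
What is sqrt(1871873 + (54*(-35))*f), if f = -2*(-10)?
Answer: sqrt(1834073) ≈ 1354.3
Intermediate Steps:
f = 20
sqrt(1871873 + (54*(-35))*f) = sqrt(1871873 + (54*(-35))*20) = sqrt(1871873 - 1890*20) = sqrt(1871873 - 37800) = sqrt(1834073)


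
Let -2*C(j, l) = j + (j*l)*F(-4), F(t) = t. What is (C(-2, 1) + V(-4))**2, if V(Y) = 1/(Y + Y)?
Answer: 625/64 ≈ 9.7656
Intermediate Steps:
V(Y) = 1/(2*Y)
C(j, l) = -j/2 + 2*j*l (C(j, l) = -(j + (j*l)*(-4))/2 = -(j - 4*j*l)/2 = -j/2 + 2*j*l)
(C(-2, 1) + V(-4))**2 = ((1/2)*(-2)*(-1 + 4*1) + (1/2)/(-4))**2 = ((1/2)*(-2)*(-1 + 4) + (1/2)*(-1/4))**2 = ((1/2)*(-2)*3 - 1/8)**2 = (-3 - 1/8)**2 = (-25/8)**2 = 625/64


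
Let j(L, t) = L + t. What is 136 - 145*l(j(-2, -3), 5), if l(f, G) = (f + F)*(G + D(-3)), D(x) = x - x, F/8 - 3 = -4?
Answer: 9561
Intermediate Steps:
F = -8 (F = 24 + 8*(-4) = 24 - 32 = -8)
D(x) = 0
l(f, G) = G*(-8 + f) (l(f, G) = (f - 8)*(G + 0) = (-8 + f)*G = G*(-8 + f))
136 - 145*l(j(-2, -3), 5) = 136 - 725*(-8 + (-2 - 3)) = 136 - 725*(-8 - 5) = 136 - 725*(-13) = 136 - 145*(-65) = 136 + 9425 = 9561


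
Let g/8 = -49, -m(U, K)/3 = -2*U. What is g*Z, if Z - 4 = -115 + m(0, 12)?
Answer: 43512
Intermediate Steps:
m(U, K) = 6*U (m(U, K) = -(-6)*U = 6*U)
g = -392 (g = 8*(-49) = -392)
Z = -111 (Z = 4 + (-115 + 6*0) = 4 + (-115 + 0) = 4 - 115 = -111)
g*Z = -392*(-111) = 43512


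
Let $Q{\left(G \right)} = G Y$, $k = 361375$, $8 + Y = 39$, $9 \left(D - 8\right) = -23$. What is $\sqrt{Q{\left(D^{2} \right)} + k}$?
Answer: $\frac{7 \sqrt{598894}}{9} \approx 601.91$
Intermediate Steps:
$D = \frac{49}{9}$ ($D = 8 + \frac{1}{9} \left(-23\right) = 8 - \frac{23}{9} = \frac{49}{9} \approx 5.4444$)
$Y = 31$ ($Y = -8 + 39 = 31$)
$Q{\left(G \right)} = 31 G$ ($Q{\left(G \right)} = G 31 = 31 G$)
$\sqrt{Q{\left(D^{2} \right)} + k} = \sqrt{31 \left(\frac{49}{9}\right)^{2} + 361375} = \sqrt{31 \cdot \frac{2401}{81} + 361375} = \sqrt{\frac{74431}{81} + 361375} = \sqrt{\frac{29345806}{81}} = \frac{7 \sqrt{598894}}{9}$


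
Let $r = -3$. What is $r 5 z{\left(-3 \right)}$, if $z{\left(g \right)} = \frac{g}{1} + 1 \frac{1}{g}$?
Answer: $50$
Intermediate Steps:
$z{\left(g \right)} = g + \frac{1}{g}$ ($z{\left(g \right)} = g 1 + \frac{1}{g} = g + \frac{1}{g}$)
$r 5 z{\left(-3 \right)} = \left(-3\right) 5 \left(-3 + \frac{1}{-3}\right) = - 15 \left(-3 - \frac{1}{3}\right) = \left(-15\right) \left(- \frac{10}{3}\right) = 50$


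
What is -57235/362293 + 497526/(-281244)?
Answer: -32724531243/16982122082 ≈ -1.9270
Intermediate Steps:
-57235/362293 + 497526/(-281244) = -57235*1/362293 + 497526*(-1/281244) = -57235/362293 - 82921/46874 = -32724531243/16982122082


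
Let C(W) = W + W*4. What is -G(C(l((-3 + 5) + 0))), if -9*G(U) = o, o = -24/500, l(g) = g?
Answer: -2/375 ≈ -0.0053333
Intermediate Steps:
o = -6/125 (o = -24*1/500 = -6/125 ≈ -0.048000)
C(W) = 5*W (C(W) = W + 4*W = 5*W)
G(U) = 2/375 (G(U) = -⅑*(-6/125) = 2/375)
-G(C(l((-3 + 5) + 0))) = -1*2/375 = -2/375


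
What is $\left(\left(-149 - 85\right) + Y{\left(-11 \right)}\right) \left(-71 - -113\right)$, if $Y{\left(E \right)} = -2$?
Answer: $-9912$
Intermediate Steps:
$\left(\left(-149 - 85\right) + Y{\left(-11 \right)}\right) \left(-71 - -113\right) = \left(\left(-149 - 85\right) - 2\right) \left(-71 - -113\right) = \left(\left(-149 - 85\right) - 2\right) \left(-71 + 113\right) = \left(-234 - 2\right) 42 = \left(-236\right) 42 = -9912$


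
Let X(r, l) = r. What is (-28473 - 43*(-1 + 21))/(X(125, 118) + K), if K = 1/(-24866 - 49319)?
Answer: -2176068605/9273124 ≈ -234.66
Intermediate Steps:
K = -1/74185 (K = 1/(-74185) = -1/74185 ≈ -1.3480e-5)
(-28473 - 43*(-1 + 21))/(X(125, 118) + K) = (-28473 - 43*(-1 + 21))/(125 - 1/74185) = (-28473 - 43*20)/(9273124/74185) = (-28473 - 860)*(74185/9273124) = -29333*74185/9273124 = -2176068605/9273124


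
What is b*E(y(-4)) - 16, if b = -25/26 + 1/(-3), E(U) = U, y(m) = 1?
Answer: -1349/78 ≈ -17.295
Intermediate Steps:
b = -101/78 (b = -25*1/26 + 1*(-1/3) = -25/26 - 1/3 = -101/78 ≈ -1.2949)
b*E(y(-4)) - 16 = -101/78*1 - 16 = -101/78 - 16 = -1349/78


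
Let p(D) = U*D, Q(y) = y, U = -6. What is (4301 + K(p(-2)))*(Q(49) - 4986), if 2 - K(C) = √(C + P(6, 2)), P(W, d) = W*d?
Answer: -21243911 + 9874*√6 ≈ -2.1220e+7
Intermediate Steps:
p(D) = -6*D
K(C) = 2 - √(12 + C) (K(C) = 2 - √(C + 6*2) = 2 - √(C + 12) = 2 - √(12 + C))
(4301 + K(p(-2)))*(Q(49) - 4986) = (4301 + (2 - √(12 - 6*(-2))))*(49 - 4986) = (4301 + (2 - √(12 + 12)))*(-4937) = (4301 + (2 - √24))*(-4937) = (4301 + (2 - 2*√6))*(-4937) = (4303 - 2*√6)*(-4937) = -21243911 + 9874*√6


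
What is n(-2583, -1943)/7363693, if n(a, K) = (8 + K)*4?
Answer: -7740/7363693 ≈ -0.0010511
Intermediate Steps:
n(a, K) = 32 + 4*K
n(-2583, -1943)/7363693 = (32 + 4*(-1943))/7363693 = (32 - 7772)*(1/7363693) = -7740*1/7363693 = -7740/7363693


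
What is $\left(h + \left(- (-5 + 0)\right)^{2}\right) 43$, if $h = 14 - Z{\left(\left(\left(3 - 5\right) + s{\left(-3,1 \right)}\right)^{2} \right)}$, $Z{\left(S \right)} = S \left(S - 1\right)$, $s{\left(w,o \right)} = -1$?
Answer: $-1419$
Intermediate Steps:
$Z{\left(S \right)} = S \left(-1 + S\right)$
$h = -58$ ($h = 14 - \left(\left(3 - 5\right) - 1\right)^{2} \left(-1 + \left(\left(3 - 5\right) - 1\right)^{2}\right) = 14 - \left(-2 - 1\right)^{2} \left(-1 + \left(-2 - 1\right)^{2}\right) = 14 - \left(-3\right)^{2} \left(-1 + \left(-3\right)^{2}\right) = 14 - 9 \left(-1 + 9\right) = 14 - 9 \cdot 8 = 14 - 72 = -58$)
$\left(h + \left(- (-5 + 0)\right)^{2}\right) 43 = \left(-58 + \left(- (-5 + 0)\right)^{2}\right) 43 = \left(-58 + \left(\left(-1\right) \left(-5\right)\right)^{2}\right) 43 = \left(-58 + 5^{2}\right) 43 = \left(-58 + 25\right) 43 = \left(-33\right) 43 = -1419$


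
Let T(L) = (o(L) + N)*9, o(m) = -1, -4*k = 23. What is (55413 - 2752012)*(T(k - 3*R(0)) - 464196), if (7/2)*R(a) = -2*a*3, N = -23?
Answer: 1252332934788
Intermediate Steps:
k = -23/4 (k = -1/4*23 = -23/4 ≈ -5.7500)
R(a) = -12*a/7 (R(a) = 2*(-2*a*3)/7 = 2*(-6*a)/7 = -12*a/7)
T(L) = -216 (T(L) = (-1 - 23)*9 = -24*9 = -216)
(55413 - 2752012)*(T(k - 3*R(0)) - 464196) = (55413 - 2752012)*(-216 - 464196) = -2696599*(-464412) = 1252332934788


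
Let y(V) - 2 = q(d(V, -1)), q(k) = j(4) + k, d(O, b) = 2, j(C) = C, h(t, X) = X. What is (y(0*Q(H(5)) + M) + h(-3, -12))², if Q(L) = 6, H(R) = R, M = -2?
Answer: 16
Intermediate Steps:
q(k) = 4 + k
y(V) = 8 (y(V) = 2 + (4 + 2) = 2 + 6 = 8)
(y(0*Q(H(5)) + M) + h(-3, -12))² = (8 - 12)² = (-4)² = 16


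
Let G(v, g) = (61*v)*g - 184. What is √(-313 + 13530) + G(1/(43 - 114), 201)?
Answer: -25325/71 + √13217 ≈ -241.72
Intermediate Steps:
G(v, g) = -184 + 61*g*v (G(v, g) = 61*g*v - 184 = -184 + 61*g*v)
√(-313 + 13530) + G(1/(43 - 114), 201) = √(-313 + 13530) + (-184 + 61*201/(43 - 114)) = √13217 + (-184 + 61*201/(-71)) = √13217 + (-184 + 61*201*(-1/71)) = √13217 + (-184 - 12261/71) = √13217 - 25325/71 = -25325/71 + √13217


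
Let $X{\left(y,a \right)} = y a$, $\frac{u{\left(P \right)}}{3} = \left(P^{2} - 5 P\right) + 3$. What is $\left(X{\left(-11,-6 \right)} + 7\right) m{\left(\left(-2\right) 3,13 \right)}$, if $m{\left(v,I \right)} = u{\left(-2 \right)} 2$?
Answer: $7446$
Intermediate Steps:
$u{\left(P \right)} = 9 - 15 P + 3 P^{2}$ ($u{\left(P \right)} = 3 \left(\left(P^{2} - 5 P\right) + 3\right) = 3 \left(3 + P^{2} - 5 P\right) = 9 - 15 P + 3 P^{2}$)
$m{\left(v,I \right)} = 102$ ($m{\left(v,I \right)} = \left(9 - -30 + 3 \left(-2\right)^{2}\right) 2 = \left(9 + 30 + 3 \cdot 4\right) 2 = \left(9 + 30 + 12\right) 2 = 51 \cdot 2 = 102$)
$X{\left(y,a \right)} = a y$
$\left(X{\left(-11,-6 \right)} + 7\right) m{\left(\left(-2\right) 3,13 \right)} = \left(\left(-6\right) \left(-11\right) + 7\right) 102 = \left(66 + 7\right) 102 = 73 \cdot 102 = 7446$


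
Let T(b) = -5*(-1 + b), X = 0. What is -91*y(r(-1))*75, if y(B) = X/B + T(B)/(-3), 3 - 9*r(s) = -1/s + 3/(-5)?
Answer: 72800/9 ≈ 8088.9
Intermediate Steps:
T(b) = 5 - 5*b
r(s) = ⅖ + 1/(9*s) (r(s) = ⅓ - (-1/s + 3/(-5))/9 = ⅓ - (-1/s + 3*(-⅕))/9 = ⅓ - (-1/s - ⅗)/9 = ⅓ - (-⅗ - 1/s)/9 = ⅓ + (1/15 + 1/(9*s)) = ⅖ + 1/(9*s))
y(B) = -5/3 + 5*B/3 (y(B) = 0/B + (5 - 5*B)/(-3) = 0 + (5 - 5*B)*(-⅓) = 0 + (-5/3 + 5*B/3) = -5/3 + 5*B/3)
-91*y(r(-1))*75 = -91*(-5/3 + 5*((1/45)*(5 + 18*(-1))/(-1))/3)*75 = -91*(-5/3 + 5*((1/45)*(-1)*(5 - 18))/3)*75 = -91*(-5/3 + 5*((1/45)*(-1)*(-13))/3)*75 = -91*(-5/3 + (5/3)*(13/45))*75 = -91*(-5/3 + 13/27)*75 = -91*(-32/27)*75 = (2912/27)*75 = 72800/9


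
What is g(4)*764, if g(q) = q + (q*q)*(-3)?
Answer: -33616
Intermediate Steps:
g(q) = q - 3*q² (g(q) = q + q²*(-3) = q - 3*q²)
g(4)*764 = (4*(1 - 3*4))*764 = (4*(1 - 12))*764 = (4*(-11))*764 = -44*764 = -33616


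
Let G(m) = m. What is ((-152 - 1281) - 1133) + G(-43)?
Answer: -2609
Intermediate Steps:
((-152 - 1281) - 1133) + G(-43) = ((-152 - 1281) - 1133) - 43 = (-1433 - 1133) - 43 = -2566 - 43 = -2609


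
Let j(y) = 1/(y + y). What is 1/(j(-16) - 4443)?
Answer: -32/142177 ≈ -0.00022507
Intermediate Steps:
j(y) = 1/(2*y)
1/(j(-16) - 4443) = 1/((1/2)/(-16) - 4443) = 1/((1/2)*(-1/16) - 4443) = 1/(-1/32 - 4443) = 1/(-142177/32) = -32/142177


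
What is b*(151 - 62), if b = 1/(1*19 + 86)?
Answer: 89/105 ≈ 0.84762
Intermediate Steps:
b = 1/105 (b = 1/(19 + 86) = 1/105 ≈ 0.0095238)
b*(151 - 62) = (151 - 62)/105 = (1/105)*89 = 89/105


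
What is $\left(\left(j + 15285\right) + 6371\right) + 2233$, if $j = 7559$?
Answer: $31448$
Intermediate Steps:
$\left(\left(j + 15285\right) + 6371\right) + 2233 = \left(\left(7559 + 15285\right) + 6371\right) + 2233 = \left(22844 + 6371\right) + 2233 = 29215 + 2233 = 31448$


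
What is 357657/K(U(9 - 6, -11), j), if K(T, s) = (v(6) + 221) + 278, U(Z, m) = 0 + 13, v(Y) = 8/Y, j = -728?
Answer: 1072971/1501 ≈ 714.84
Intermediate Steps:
U(Z, m) = 13
K(T, s) = 1501/3 (K(T, s) = (8/6 + 221) + 278 = (8*(1/6) + 221) + 278 = (4/3 + 221) + 278 = 667/3 + 278 = 1501/3)
357657/K(U(9 - 6, -11), j) = 357657/(1501/3) = 357657*(3/1501) = 1072971/1501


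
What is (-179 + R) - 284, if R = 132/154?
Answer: -3235/7 ≈ -462.14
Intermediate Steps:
R = 6/7 (R = 132*(1/154) = 6/7 ≈ 0.85714)
(-179 + R) - 284 = (-179 + 6/7) - 284 = -1247/7 - 284 = -3235/7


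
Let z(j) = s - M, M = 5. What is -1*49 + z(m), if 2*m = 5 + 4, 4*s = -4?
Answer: -55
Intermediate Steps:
s = -1 (s = (¼)*(-4) = -1)
m = 9/2 (m = (5 + 4)/2 = (½)*9 = 9/2 ≈ 4.5000)
z(j) = -6 (z(j) = -1 - 1*5 = -1 - 5 = -6)
-1*49 + z(m) = -1*49 - 6 = -49 - 6 = -55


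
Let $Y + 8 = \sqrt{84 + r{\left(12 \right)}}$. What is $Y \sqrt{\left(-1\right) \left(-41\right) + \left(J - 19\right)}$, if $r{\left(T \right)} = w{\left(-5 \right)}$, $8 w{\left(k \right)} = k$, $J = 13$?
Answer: $\frac{\sqrt{35} \left(-32 + \sqrt{1334}\right)}{4} \approx 6.691$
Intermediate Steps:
$w{\left(k \right)} = \frac{k}{8}$
$r{\left(T \right)} = - \frac{5}{8}$ ($r{\left(T \right)} = \frac{1}{8} \left(-5\right) = - \frac{5}{8}$)
$Y = -8 + \frac{\sqrt{1334}}{4}$ ($Y = -8 + \sqrt{84 - \frac{5}{8}} = -8 + \sqrt{\frac{667}{8}} = -8 + \frac{\sqrt{1334}}{4} \approx 1.131$)
$Y \sqrt{\left(-1\right) \left(-41\right) + \left(J - 19\right)} = \left(-8 + \frac{\sqrt{1334}}{4}\right) \sqrt{\left(-1\right) \left(-41\right) + \left(13 - 19\right)} = \left(-8 + \frac{\sqrt{1334}}{4}\right) \sqrt{41 - 6} = \left(-8 + \frac{\sqrt{1334}}{4}\right) \sqrt{35} = \sqrt{35} \left(-8 + \frac{\sqrt{1334}}{4}\right)$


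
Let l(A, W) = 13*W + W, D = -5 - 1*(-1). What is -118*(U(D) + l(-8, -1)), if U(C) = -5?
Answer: 2242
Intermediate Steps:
D = -4 (D = -5 + 1 = -4)
l(A, W) = 14*W
-118*(U(D) + l(-8, -1)) = -118*(-5 + 14*(-1)) = -118*(-5 - 14) = -118*(-19) = 2242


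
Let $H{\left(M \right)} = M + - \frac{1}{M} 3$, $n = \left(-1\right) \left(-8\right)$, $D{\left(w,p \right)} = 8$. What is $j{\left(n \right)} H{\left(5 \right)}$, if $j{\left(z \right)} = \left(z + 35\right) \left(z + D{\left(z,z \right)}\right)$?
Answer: $\frac{15136}{5} \approx 3027.2$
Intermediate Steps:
$n = 8$
$j{\left(z \right)} = \left(8 + z\right) \left(35 + z\right)$ ($j{\left(z \right)} = \left(z + 35\right) \left(z + 8\right) = \left(35 + z\right) \left(8 + z\right) = \left(8 + z\right) \left(35 + z\right)$)
$H{\left(M \right)} = M - \frac{3}{M}$
$j{\left(n \right)} H{\left(5 \right)} = \left(280 + 8^{2} + 43 \cdot 8\right) \left(5 - \frac{3}{5}\right) = \left(280 + 64 + 344\right) \left(5 - \frac{3}{5}\right) = 688 \left(5 - \frac{3}{5}\right) = 688 \cdot \frac{22}{5} = \frac{15136}{5}$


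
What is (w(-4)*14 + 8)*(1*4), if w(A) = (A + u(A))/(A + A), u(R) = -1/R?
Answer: 233/4 ≈ 58.250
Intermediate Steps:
w(A) = (A - 1/A)/(2*A) (w(A) = (A - 1/A)/(A + A) = (A - 1/A)/((2*A)) = (A - 1/A)*(1/(2*A)) = (A - 1/A)/(2*A))
(w(-4)*14 + 8)*(1*4) = (((½)*(-1 + (-4)²)/(-4)²)*14 + 8)*(1*4) = (((½)*(1/16)*(-1 + 16))*14 + 8)*4 = (((½)*(1/16)*15)*14 + 8)*4 = ((15/32)*14 + 8)*4 = (105/16 + 8)*4 = (233/16)*4 = 233/4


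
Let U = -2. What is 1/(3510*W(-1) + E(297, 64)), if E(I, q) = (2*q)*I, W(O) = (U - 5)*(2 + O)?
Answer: 1/13446 ≈ 7.4372e-5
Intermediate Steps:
W(O) = -14 - 7*O (W(O) = (-2 - 5)*(2 + O) = -7*(2 + O) = -14 - 7*O)
E(I, q) = 2*I*q
1/(3510*W(-1) + E(297, 64)) = 1/(3510*(-14 - 7*(-1)) + 2*297*64) = 1/(3510*(-14 + 7) + 38016) = 1/(3510*(-7) + 38016) = 1/(-24570 + 38016) = 1/13446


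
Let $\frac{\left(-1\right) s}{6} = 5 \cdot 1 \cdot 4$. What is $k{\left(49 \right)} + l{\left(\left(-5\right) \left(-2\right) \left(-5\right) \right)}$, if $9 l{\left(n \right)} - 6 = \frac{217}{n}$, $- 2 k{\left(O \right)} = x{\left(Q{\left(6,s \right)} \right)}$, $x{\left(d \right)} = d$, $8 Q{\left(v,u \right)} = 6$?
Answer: $- \frac{343}{1800} \approx -0.19056$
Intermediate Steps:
$s = -120$ ($s = - 6 \cdot 5 \cdot 1 \cdot 4 = - 6 \cdot 5 \cdot 4 = \left(-6\right) 20 = -120$)
$Q{\left(v,u \right)} = \frac{3}{4}$ ($Q{\left(v,u \right)} = \frac{1}{8} \cdot 6 = \frac{3}{4}$)
$k{\left(O \right)} = - \frac{3}{8}$ ($k{\left(O \right)} = \left(- \frac{1}{2}\right) \frac{3}{4} = - \frac{3}{8}$)
$l{\left(n \right)} = \frac{2}{3} + \frac{217}{9 n}$ ($l{\left(n \right)} = \frac{2}{3} + \frac{217 \frac{1}{n}}{9} = \frac{2}{3} + \frac{217}{9 n}$)
$k{\left(49 \right)} + l{\left(\left(-5\right) \left(-2\right) \left(-5\right) \right)} = - \frac{3}{8} + \frac{217 + 6 \left(-5\right) \left(-2\right) \left(-5\right)}{9 \left(-5\right) \left(-2\right) \left(-5\right)} = - \frac{3}{8} + \frac{217 + 6 \cdot 10 \left(-5\right)}{9 \cdot 10 \left(-5\right)} = - \frac{3}{8} + \frac{217 + 6 \left(-50\right)}{9 \left(-50\right)} = - \frac{3}{8} + \frac{1}{9} \left(- \frac{1}{50}\right) \left(217 - 300\right) = - \frac{3}{8} + \frac{1}{9} \left(- \frac{1}{50}\right) \left(-83\right) = - \frac{3}{8} + \frac{83}{450} = - \frac{343}{1800}$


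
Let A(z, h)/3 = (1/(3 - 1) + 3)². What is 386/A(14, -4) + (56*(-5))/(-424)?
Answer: 86977/7791 ≈ 11.164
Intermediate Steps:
A(z, h) = 147/4 (A(z, h) = 3*(1/(3 - 1) + 3)² = 3*(1/2 + 3)² = 3*(½ + 3)² = 3*(7/2)² = 3*(49/4) = 147/4)
386/A(14, -4) + (56*(-5))/(-424) = 386/(147/4) + (56*(-5))/(-424) = 386*(4/147) - 280*(-1/424) = 1544/147 + 35/53 = 86977/7791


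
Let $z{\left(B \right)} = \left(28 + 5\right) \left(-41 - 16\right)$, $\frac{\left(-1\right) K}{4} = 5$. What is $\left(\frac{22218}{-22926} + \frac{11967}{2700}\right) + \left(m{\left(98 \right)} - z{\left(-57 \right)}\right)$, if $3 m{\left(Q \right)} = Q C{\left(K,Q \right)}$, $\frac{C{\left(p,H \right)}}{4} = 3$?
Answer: $\frac{7828528969}{3438900} \approx 2276.5$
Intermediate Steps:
$K = -20$ ($K = \left(-4\right) 5 = -20$)
$C{\left(p,H \right)} = 12$ ($C{\left(p,H \right)} = 4 \cdot 3 = 12$)
$z{\left(B \right)} = -1881$ ($z{\left(B \right)} = 33 \left(-57\right) = -1881$)
$m{\left(Q \right)} = 4 Q$ ($m{\left(Q \right)} = \frac{Q 12}{3} = \frac{12 Q}{3} = 4 Q$)
$\left(\frac{22218}{-22926} + \frac{11967}{2700}\right) + \left(m{\left(98 \right)} - z{\left(-57 \right)}\right) = \left(\frac{22218}{-22926} + \frac{11967}{2700}\right) + \left(4 \cdot 98 - -1881\right) = \left(22218 \left(- \frac{1}{22926}\right) + 11967 \cdot \frac{1}{2700}\right) + \left(392 + 1881\right) = \left(- \frac{3703}{3821} + \frac{3989}{900}\right) + 2273 = \frac{11909269}{3438900} + 2273 = \frac{7828528969}{3438900}$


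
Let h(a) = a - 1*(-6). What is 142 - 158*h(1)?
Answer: -964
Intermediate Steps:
h(a) = 6 + a (h(a) = a + 6 = 6 + a)
142 - 158*h(1) = 142 - 158*(6 + 1) = 142 - 158*7 = 142 - 1106 = -964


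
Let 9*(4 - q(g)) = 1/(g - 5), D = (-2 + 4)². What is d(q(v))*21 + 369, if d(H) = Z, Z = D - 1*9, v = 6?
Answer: 264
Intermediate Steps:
D = 4 (D = 2² = 4)
Z = -5 (Z = 4 - 1*9 = 4 - 9 = -5)
q(g) = 4 - 1/(9*(-5 + g)) (q(g) = 4 - 1/(9*(g - 5)) = 4 - 1/(9*(-5 + g)))
d(H) = -5
d(q(v))*21 + 369 = -5*21 + 369 = -105 + 369 = 264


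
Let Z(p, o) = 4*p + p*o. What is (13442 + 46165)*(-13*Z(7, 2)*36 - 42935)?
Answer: -3730861737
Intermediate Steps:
Z(p, o) = 4*p + o*p
(13442 + 46165)*(-13*Z(7, 2)*36 - 42935) = (13442 + 46165)*(-91*(4 + 2)*36 - 42935) = 59607*(-91*6*36 - 42935) = 59607*(-13*42*36 - 42935) = 59607*(-546*36 - 42935) = 59607*(-19656 - 42935) = 59607*(-62591) = -3730861737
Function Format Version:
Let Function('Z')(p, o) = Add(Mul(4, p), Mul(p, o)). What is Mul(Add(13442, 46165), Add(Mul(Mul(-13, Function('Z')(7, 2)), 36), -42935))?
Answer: -3730861737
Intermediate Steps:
Function('Z')(p, o) = Add(Mul(4, p), Mul(o, p))
Mul(Add(13442, 46165), Add(Mul(Mul(-13, Function('Z')(7, 2)), 36), -42935)) = Mul(Add(13442, 46165), Add(Mul(Mul(-13, Mul(7, Add(4, 2))), 36), -42935)) = Mul(59607, Add(Mul(Mul(-13, Mul(7, 6)), 36), -42935)) = Mul(59607, Add(Mul(Mul(-13, 42), 36), -42935)) = Mul(59607, Add(Mul(-546, 36), -42935)) = Mul(59607, Add(-19656, -42935)) = Mul(59607, -62591) = -3730861737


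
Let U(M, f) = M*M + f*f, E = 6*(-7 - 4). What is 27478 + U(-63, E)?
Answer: 35803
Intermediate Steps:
E = -66 (E = 6*(-11) = -66)
U(M, f) = M² + f²
27478 + U(-63, E) = 27478 + ((-63)² + (-66)²) = 27478 + (3969 + 4356) = 27478 + 8325 = 35803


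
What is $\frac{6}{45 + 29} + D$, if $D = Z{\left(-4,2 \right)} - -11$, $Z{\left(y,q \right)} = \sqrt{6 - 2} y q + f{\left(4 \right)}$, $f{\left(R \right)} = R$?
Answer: $- \frac{34}{37} \approx -0.91892$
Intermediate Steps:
$Z{\left(y,q \right)} = 4 + 2 q y$ ($Z{\left(y,q \right)} = \sqrt{6 - 2} y q + 4 = \sqrt{4} y q + 4 = 2 y q + 4 = 2 q y + 4 = 4 + 2 q y$)
$D = -1$ ($D = \left(4 + 2 \cdot 2 \left(-4\right)\right) - -11 = \left(4 - 16\right) + 11 = -12 + 11 = -1$)
$\frac{6}{45 + 29} + D = \frac{6}{45 + 29} - 1 = \frac{6}{74} - 1 = 6 \cdot \frac{1}{74} - 1 = \frac{3}{37} - 1 = - \frac{34}{37}$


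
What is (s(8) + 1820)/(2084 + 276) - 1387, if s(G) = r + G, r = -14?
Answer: -1635753/1180 ≈ -1386.2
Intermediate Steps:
s(G) = -14 + G
(s(8) + 1820)/(2084 + 276) - 1387 = ((-14 + 8) + 1820)/(2084 + 276) - 1387 = (-6 + 1820)/2360 - 1387 = 1814*(1/2360) - 1387 = 907/1180 - 1387 = -1635753/1180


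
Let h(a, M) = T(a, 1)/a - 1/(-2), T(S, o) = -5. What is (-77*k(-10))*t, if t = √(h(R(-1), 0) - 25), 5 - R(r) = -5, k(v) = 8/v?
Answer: 308*I ≈ 308.0*I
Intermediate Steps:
R(r) = 10 (R(r) = 5 - 1*(-5) = 5 + 5 = 10)
h(a, M) = ½ - 5/a (h(a, M) = -5/a - 1/(-2) = -5/a - 1*(-½) = -5/a + ½ = ½ - 5/a)
t = 5*I (t = √((½)*(-10 + 10)/10 - 25) = √((½)*(⅒)*0 - 25) = √(0 - 25) = √(-25) = 5*I ≈ 5.0*I)
(-77*k(-10))*t = (-616/(-10))*(5*I) = (-616*(-1)/10)*(5*I) = (-77*(-⅘))*(5*I) = 308*(5*I)/5 = 308*I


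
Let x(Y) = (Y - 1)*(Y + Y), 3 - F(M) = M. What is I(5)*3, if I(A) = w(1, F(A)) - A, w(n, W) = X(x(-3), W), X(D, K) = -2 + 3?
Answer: -12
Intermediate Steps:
F(M) = 3 - M
x(Y) = 2*Y*(-1 + Y) (x(Y) = (-1 + Y)*(2*Y) = 2*Y*(-1 + Y))
X(D, K) = 1
w(n, W) = 1
I(A) = 1 - A
I(5)*3 = (1 - 1*5)*3 = (1 - 5)*3 = -4*3 = -12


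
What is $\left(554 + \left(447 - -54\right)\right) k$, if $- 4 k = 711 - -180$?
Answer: $- \frac{940005}{4} \approx -2.35 \cdot 10^{5}$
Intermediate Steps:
$k = - \frac{891}{4}$ ($k = - \frac{711 - -180}{4} = - \frac{711 + 180}{4} = \left(- \frac{1}{4}\right) 891 = - \frac{891}{4} \approx -222.75$)
$\left(554 + \left(447 - -54\right)\right) k = \left(554 + \left(447 - -54\right)\right) \left(- \frac{891}{4}\right) = \left(554 + \left(447 + 54\right)\right) \left(- \frac{891}{4}\right) = \left(554 + 501\right) \left(- \frac{891}{4}\right) = 1055 \left(- \frac{891}{4}\right) = - \frac{940005}{4}$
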